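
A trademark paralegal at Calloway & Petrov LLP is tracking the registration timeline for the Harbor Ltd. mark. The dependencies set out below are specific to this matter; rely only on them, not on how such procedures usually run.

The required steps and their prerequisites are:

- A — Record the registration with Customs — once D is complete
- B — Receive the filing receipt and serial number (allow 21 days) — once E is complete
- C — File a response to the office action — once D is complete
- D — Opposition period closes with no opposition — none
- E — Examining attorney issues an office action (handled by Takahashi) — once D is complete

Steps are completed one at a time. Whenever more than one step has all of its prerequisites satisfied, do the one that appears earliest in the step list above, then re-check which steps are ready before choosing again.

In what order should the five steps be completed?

D, A, C, E, B

D has no prerequisites → D first.
Now A, C and E have their prerequisites met. A is listed earlier, so A next.
C and E are both available; C is listed earlier → C.
E needed D, now all done → E.
That leaves B as the only ready step → B.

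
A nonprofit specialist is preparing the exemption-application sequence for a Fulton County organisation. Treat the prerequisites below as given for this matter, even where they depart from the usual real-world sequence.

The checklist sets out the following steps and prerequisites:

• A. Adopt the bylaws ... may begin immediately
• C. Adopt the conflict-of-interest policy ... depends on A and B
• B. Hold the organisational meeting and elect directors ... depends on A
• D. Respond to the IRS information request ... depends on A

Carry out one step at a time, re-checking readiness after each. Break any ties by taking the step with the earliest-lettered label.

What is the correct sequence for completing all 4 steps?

A → B → C → D

Only A has no prerequisites, so it is first.
Now B and D have their prerequisites met. B has the earlier label, so B next.
C and D are both available; C has the earlier label → C.
That leaves D as the only ready step → D.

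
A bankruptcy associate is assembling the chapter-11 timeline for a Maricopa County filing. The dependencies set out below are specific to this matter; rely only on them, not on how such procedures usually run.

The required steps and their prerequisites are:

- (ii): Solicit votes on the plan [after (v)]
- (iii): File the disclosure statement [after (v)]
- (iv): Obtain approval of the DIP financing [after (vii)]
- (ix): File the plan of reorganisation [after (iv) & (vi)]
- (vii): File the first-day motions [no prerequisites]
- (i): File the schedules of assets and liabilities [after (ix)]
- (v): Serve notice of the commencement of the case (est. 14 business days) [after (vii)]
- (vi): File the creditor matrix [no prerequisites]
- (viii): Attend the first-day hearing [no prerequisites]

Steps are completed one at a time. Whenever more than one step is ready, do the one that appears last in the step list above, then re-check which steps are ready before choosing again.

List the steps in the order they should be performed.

(viii), (vi) and (vii) have no prerequisites; (viii) is listed later, so (viii) is first.
(vi) and (vii) are both available; (vi) is listed later → (vi).
(vii) is the only step now ready → (vii).
Ready: (v) and (iv). (v) is listed later → (v).
(iii) and (ii) now also ready, so the ready set is {(iv), (iii), (ii)}; (iv) is listed later → (iv).
Ready: (ix), (iii) and (ii). (ix) is listed later → (ix).
(i) now also ready, so the ready set is {(i), (iii), (ii)}; (i) is listed later → (i).
Ready: (iii) and (ii). (iii) is listed later → (iii).
Next only (ii) has its prerequisites met → (ii).

(viii) → (vi) → (vii) → (v) → (iv) → (ix) → (i) → (iii) → (ii)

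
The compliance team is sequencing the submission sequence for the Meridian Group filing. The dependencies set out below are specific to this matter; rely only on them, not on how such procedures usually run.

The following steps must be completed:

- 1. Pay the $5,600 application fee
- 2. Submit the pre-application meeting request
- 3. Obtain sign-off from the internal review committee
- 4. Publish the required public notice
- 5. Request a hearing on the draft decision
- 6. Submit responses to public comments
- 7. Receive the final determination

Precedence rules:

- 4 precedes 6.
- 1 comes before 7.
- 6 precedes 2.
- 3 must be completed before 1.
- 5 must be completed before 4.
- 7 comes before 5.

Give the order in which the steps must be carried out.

3 1 7 5 4 6 2

Only 3 has no prerequisites, so it is first.
Next only 1 has its prerequisites met → 1.
7 needed 1, now all done → 7.
5 is the only step now ready → 5.
4 needed 5, now all done → 4.
That leaves 6 as the only ready step → 6.
Next only 2 has its prerequisites met → 2.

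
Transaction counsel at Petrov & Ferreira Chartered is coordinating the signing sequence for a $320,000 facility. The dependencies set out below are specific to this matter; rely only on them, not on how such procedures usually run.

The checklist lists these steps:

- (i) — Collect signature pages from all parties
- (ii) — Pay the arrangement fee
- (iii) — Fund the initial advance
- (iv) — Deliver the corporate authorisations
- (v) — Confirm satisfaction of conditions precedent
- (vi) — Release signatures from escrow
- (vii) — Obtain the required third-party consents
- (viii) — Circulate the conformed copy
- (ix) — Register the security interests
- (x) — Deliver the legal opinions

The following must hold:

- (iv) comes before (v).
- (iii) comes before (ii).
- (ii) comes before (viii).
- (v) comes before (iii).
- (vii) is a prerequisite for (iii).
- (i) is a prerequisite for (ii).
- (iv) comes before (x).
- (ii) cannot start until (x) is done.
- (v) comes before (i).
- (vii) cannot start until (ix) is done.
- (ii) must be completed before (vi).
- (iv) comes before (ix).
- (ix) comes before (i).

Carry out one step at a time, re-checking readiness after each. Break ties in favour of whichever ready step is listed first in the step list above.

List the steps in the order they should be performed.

(iv) (v) (ix) (i) (vii) (iii) (x) (ii) (vi) (viii)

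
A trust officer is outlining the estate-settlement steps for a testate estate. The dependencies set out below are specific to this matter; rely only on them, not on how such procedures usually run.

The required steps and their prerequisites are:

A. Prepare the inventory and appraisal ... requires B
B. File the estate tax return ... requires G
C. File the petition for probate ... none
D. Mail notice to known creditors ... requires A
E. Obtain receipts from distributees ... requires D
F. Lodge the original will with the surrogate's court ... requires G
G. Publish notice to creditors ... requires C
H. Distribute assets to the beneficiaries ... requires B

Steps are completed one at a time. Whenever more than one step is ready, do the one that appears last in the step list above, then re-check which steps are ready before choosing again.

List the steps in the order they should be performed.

C G F B H A D E

C is the only step with nothing outstanding, so it goes first.
Next only G has its prerequisites met → G.
F and B are both available; F is listed later → F.
B needed G, now all done → B.
Now H and A have their prerequisites met. H is listed later, so H next.
That leaves A as the only ready step → A.
That leaves D as the only ready step → D.
E is the only step now ready → E.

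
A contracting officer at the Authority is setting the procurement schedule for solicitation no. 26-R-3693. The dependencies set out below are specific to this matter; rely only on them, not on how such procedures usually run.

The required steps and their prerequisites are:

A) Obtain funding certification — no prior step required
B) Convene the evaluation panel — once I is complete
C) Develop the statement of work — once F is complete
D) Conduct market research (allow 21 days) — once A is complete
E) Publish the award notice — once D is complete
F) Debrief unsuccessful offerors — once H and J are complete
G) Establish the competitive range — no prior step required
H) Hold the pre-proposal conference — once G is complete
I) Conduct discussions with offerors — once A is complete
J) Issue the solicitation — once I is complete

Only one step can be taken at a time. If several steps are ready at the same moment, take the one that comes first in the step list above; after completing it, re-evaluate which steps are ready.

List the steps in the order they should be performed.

A, D, E, G, H, I, B, J, F, C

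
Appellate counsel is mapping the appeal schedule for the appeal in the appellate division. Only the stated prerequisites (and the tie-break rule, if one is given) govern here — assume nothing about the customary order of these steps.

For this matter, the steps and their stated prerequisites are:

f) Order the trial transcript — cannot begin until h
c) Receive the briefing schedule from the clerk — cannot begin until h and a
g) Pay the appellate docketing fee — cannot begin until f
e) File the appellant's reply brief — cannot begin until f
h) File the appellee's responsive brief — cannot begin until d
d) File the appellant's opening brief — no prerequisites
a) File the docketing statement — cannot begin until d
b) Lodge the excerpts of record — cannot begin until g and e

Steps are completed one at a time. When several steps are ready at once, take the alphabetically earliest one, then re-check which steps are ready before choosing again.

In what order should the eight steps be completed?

d → a → h → c → f → e → g → b

d has no prerequisites → d first.
Now a and h have their prerequisites met. a has the earlier label, so a next.
h needed d, now all done → h.
c and f are both available; c has the earlier label → c.
Next only f has its prerequisites met → f.
Ready: e and g. e has the earlier label → e.
g needed f, now all done → g.
That leaves b as the only ready step → b.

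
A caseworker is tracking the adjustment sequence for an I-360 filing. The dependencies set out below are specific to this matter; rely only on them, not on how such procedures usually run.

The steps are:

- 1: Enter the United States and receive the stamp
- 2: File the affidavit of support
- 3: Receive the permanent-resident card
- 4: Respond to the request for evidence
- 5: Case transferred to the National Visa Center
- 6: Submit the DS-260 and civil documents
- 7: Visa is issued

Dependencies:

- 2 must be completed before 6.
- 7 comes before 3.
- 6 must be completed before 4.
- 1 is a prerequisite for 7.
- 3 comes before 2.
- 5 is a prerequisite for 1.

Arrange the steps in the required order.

5, 1, 7, 3, 2, 6, 4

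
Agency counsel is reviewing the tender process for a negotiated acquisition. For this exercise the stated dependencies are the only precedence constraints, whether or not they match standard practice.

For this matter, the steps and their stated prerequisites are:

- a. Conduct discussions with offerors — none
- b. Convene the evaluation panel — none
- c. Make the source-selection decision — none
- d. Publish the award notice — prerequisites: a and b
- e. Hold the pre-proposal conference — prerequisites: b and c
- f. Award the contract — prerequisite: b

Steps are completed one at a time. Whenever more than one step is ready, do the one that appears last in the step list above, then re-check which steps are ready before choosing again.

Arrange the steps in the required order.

c → b → f → e → a → d

Nothing is required for c, b and a. c is listed later → c first.
b and a are both available; b is listed later → b.
f and e now also ready, so the ready set is {f, e, a}; f is listed later → f.
Now e and a have their prerequisites met. e is listed later, so e next.
Next only a has its prerequisites met → a.
d needed b and a, now all done → d.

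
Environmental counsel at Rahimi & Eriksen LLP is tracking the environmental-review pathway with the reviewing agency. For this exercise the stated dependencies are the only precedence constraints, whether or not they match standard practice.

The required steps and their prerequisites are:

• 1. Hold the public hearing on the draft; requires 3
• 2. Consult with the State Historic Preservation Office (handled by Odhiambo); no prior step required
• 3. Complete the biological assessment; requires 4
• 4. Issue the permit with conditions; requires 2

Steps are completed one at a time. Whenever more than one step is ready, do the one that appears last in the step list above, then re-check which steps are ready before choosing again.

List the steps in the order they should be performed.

2 is the only step with nothing outstanding, so it goes first.
Next only 4 has its prerequisites met → 4.
3 needed 4, now all done → 3.
1 needed 3, now all done → 1.

2, 4, 3, 1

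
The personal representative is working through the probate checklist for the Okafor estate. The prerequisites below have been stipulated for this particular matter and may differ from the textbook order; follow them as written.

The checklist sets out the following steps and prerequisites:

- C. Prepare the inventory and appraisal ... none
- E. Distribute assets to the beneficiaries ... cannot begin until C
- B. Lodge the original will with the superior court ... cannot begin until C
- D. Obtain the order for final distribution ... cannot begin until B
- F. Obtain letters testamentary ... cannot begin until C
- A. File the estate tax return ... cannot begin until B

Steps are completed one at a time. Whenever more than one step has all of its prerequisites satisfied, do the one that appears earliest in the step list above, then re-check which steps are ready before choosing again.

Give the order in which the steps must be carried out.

C, E, B, D, F, A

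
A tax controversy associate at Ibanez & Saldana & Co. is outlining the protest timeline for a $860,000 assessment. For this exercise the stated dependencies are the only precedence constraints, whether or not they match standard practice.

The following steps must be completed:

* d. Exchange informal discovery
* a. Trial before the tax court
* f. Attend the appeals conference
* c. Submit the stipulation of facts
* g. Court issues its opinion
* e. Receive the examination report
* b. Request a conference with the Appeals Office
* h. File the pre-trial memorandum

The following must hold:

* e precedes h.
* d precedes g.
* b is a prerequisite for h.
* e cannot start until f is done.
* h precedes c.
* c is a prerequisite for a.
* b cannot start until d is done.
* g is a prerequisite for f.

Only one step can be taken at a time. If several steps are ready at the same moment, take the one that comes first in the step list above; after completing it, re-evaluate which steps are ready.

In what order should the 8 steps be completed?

d is the only step with nothing outstanding, so it goes first.
g and b are both available; g is listed earlier → g.
f now also ready, so the ready set is {f, b}; f is listed earlier → f.
Ready: e and b. e is listed earlier → e.
b needed d, now all done → b.
h needed e and b, now all done → h.
c needed h, now all done → c.
a needed c, now all done → a.

d g f e b h c a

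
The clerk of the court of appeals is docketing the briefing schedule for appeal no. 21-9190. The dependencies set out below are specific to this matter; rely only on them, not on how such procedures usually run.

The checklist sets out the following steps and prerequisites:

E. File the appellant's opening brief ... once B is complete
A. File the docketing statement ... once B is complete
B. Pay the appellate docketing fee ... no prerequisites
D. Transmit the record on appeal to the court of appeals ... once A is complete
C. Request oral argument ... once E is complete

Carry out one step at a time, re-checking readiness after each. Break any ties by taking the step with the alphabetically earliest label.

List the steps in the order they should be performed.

B has no prerequisites → B first.
Ready: A and E. A has the earlier label → A.
Now D and E have their prerequisites met. D has the earlier label, so D next.
That leaves E as the only ready step → E.
C needed E, now all done → C.

B → A → D → E → C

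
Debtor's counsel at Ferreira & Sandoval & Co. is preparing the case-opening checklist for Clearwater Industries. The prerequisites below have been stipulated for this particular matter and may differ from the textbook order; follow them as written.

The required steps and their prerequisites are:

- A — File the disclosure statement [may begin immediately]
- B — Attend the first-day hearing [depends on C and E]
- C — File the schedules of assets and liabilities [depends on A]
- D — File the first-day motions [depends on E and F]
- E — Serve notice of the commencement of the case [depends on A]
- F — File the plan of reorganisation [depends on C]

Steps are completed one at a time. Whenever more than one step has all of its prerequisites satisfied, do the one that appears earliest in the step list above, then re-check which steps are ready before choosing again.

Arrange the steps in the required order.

A → C → E → B → F → D

A is the only step with nothing outstanding, so it goes first.
Now C and E have their prerequisites met. C is listed earlier, so C next.
E and F are both available; E is listed earlier → E.
B and F are both available; B is listed earlier → B.
F needed C, now all done → F.
That leaves D as the only ready step → D.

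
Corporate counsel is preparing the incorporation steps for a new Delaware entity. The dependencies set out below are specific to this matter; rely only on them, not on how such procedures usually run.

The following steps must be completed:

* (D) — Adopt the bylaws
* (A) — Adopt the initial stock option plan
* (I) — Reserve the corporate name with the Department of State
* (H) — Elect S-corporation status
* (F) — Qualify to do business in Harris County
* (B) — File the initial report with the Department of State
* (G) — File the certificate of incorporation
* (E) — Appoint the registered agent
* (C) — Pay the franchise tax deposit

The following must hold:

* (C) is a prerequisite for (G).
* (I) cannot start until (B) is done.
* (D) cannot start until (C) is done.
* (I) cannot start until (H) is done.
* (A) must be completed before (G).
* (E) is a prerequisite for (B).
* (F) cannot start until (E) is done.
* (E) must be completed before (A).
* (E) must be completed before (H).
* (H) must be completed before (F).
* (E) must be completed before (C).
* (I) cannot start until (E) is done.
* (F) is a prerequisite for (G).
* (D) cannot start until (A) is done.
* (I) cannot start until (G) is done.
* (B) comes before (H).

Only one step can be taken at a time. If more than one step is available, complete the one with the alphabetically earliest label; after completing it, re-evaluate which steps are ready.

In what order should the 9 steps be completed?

(E), (A), (B), (C), (D), (H), (F), (G), (I)

(E) has no prerequisites → (E) first.
(A), (B) and (C) are all available; (A) has the earlier label → (A).
Ready: (B) and (C). (B) has the earlier label → (B).
(H) now also ready, so the ready set is {(C), (H)}; (C) has the earlier label → (C).
(D) and (H) are both available; (D) has the earlier label → (D).
(H) is the only step now ready → (H).
(F) needed (E) and (H), now all done → (F).
That leaves (G) as the only ready step → (G).
(I) needed (B), (E), (G) and (H), now all done → (I).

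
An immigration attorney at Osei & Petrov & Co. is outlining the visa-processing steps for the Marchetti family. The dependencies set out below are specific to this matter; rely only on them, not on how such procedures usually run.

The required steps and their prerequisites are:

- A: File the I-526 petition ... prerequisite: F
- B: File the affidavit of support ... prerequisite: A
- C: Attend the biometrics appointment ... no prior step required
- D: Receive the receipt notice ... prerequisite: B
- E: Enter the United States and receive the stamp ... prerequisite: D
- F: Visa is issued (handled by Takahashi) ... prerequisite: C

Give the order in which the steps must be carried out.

C, F, A, B, D, E

C has no prerequisites → C first.
F needed C, now all done → F.
A is the only step now ready → A.
B needed A, now all done → B.
D needed B, now all done → D.
E needed D, now all done → E.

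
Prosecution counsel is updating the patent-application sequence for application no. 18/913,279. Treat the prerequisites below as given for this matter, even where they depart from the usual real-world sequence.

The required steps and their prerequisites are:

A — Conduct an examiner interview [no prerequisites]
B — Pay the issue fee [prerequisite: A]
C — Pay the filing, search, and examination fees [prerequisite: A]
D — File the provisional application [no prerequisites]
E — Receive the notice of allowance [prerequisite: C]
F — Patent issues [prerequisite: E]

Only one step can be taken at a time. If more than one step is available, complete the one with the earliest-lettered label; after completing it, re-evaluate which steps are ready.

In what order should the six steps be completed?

A, B, C, D, E, F

Nothing is required for A and D. A has the earlier label → A first.
B, C and D are all available; B has the earlier label → B.
Ready: C and D. C has the earlier label → C.
Now D and E have their prerequisites met. D has the earlier label, so D next.
E needed C, now all done → E.
F is the only step now ready → F.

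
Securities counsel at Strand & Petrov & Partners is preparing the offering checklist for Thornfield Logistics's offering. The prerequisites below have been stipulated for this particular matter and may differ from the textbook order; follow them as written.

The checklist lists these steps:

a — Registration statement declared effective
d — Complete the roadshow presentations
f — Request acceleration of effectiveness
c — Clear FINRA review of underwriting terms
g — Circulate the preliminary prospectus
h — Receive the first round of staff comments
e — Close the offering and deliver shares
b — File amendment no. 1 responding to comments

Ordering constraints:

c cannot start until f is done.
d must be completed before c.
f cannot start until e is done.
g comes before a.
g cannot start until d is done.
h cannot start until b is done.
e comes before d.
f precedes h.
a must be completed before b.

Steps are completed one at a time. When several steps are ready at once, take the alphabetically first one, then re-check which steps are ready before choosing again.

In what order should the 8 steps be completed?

e, d, f, c, g, a, b, h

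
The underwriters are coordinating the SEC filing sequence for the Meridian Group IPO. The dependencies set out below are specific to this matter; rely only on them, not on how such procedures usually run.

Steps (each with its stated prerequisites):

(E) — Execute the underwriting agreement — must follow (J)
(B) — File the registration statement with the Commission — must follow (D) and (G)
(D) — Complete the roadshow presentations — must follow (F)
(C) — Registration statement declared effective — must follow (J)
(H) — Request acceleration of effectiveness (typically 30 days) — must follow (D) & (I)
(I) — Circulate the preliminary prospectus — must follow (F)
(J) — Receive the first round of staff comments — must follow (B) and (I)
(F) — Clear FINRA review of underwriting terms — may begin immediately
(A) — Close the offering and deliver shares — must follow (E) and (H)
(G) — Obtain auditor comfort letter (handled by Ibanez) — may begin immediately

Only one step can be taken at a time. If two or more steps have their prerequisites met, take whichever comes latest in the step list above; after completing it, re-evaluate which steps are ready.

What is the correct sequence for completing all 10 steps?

(G) (F) (I) (D) (H) (B) (J) (C) (E) (A)

(G) and (F) have no prerequisites; (G) is listed later, so (G) is first.
Next only (F) has its prerequisites met → (F).
Now (I) and (D) have their prerequisites met. (I) is listed later, so (I) next.
(D) needed (F), now all done → (D).
Ready: (H) and (B). (H) is listed later → (H).
That leaves (B) as the only ready step → (B).
(J) needed (I) and (B), now all done → (J).
Now (C) and (E) have their prerequisites met. (C) is listed later, so (C) next.
Next only (E) has its prerequisites met → (E).
(A) is the only step now ready → (A).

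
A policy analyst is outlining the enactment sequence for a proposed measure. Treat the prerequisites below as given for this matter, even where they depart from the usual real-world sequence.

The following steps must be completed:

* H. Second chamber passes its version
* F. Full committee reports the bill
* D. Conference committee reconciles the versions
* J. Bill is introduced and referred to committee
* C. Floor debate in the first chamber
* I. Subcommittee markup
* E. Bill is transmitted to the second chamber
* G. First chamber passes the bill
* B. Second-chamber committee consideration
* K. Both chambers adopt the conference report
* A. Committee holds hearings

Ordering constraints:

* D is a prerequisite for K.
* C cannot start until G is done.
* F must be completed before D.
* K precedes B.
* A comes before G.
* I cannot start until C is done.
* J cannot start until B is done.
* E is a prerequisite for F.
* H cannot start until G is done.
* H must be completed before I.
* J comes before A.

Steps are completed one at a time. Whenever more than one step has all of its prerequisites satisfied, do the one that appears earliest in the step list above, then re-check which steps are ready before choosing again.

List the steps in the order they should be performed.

E, F, D, K, B, J, A, G, H, C, I

E has no prerequisites → E first.
That leaves F as the only ready step → F.
D needed F, now all done → D.
K needed D, now all done → K.
B needed K, now all done → B.
That leaves J as the only ready step → J.
A needed J, now all done → A.
That leaves G as the only ready step → G.
Ready: H and C. H is listed earlier → H.
C needed G, now all done → C.
That leaves I as the only ready step → I.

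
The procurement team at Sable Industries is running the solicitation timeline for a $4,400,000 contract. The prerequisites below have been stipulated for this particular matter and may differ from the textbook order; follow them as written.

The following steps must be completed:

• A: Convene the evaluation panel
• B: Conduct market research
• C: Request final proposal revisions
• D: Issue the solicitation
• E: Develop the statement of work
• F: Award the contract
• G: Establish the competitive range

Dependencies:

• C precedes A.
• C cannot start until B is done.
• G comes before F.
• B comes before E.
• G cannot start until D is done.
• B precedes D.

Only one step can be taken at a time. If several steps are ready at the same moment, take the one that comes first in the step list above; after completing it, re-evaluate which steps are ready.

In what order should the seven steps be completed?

Only B has no prerequisites, so it is first.
Now C, D and E have their prerequisites met. C is listed earlier, so C next.
Ready: A, D and E. A is listed earlier → A.
Ready: D and E. D is listed earlier → D.
Ready: E and G. E is listed earlier → E.
G needed D, now all done → G.
F is the only step now ready → F.

B, C, A, D, E, G, F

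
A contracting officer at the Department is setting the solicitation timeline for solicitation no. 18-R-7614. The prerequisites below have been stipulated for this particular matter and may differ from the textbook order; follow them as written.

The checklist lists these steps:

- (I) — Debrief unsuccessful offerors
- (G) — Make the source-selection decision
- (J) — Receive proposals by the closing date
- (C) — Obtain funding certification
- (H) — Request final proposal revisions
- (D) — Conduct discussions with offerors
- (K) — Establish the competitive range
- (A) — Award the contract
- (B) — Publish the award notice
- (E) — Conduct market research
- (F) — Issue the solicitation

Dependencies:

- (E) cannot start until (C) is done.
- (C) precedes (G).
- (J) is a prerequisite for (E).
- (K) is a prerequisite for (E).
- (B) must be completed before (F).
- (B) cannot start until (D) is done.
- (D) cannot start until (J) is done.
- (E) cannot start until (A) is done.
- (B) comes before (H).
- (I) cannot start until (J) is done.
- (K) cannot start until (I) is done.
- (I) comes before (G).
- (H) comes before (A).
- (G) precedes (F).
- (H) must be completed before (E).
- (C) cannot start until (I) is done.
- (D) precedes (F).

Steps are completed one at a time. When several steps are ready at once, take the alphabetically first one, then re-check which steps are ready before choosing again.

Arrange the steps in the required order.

(J), (D), (B), (H), (A), (I), (C), (G), (F), (K), (E)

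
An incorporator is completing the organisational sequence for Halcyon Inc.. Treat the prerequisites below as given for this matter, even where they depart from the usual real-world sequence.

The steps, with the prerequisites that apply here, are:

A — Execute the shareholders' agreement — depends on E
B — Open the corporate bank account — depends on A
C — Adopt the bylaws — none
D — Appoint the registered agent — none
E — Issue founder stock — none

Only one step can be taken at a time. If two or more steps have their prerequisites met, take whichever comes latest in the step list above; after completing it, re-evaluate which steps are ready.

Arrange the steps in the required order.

E, D and C have no prerequisites; E is listed later, so E is first.
Ready: D, C and A. D is listed later → D.
Ready: C and A. C is listed later → C.
Next only A has its prerequisites met → A.
Next only B has its prerequisites met → B.

E → D → C → A → B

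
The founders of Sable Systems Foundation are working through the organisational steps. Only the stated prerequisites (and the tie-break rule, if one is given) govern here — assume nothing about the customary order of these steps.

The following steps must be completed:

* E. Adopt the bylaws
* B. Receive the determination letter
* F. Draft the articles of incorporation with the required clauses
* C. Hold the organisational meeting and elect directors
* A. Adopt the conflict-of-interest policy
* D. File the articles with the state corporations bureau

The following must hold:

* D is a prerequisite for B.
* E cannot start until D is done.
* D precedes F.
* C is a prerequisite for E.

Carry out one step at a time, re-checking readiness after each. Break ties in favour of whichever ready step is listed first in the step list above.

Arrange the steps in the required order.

C, A, D, E, B, F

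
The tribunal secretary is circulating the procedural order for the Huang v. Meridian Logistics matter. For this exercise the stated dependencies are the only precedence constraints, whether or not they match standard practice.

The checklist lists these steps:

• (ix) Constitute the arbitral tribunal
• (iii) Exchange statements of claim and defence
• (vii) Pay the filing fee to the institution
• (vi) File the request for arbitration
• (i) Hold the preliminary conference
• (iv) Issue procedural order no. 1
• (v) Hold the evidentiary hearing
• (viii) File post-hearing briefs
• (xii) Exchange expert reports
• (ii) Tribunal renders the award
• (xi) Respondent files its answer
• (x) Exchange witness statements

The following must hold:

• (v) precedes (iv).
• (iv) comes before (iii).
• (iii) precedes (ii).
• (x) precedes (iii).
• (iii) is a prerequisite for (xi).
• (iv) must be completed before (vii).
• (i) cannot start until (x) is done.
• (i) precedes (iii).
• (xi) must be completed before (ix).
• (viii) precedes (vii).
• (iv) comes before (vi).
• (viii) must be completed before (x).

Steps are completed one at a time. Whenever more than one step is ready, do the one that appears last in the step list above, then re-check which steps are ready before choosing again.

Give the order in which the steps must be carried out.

(xii), (viii) and (v) have no prerequisites; (xii) is listed later, so (xii) is first.
Now (viii) and (v) have their prerequisites met. (viii) is listed later, so (viii) next.
(x) and (v) are both available; (x) is listed later → (x).
(v) and (i) are both available; (v) is listed later → (v).
(iv) now also ready, so the ready set is {(iv), (i)}; (iv) is listed later → (iv).
(i), (vi) and (vii) are all available; (i) is listed later → (i).
(iii) now also ready, so the ready set is {(vi), (vii), (iii)}; (vi) is listed later → (vi).
Now (vii) and (iii) have their prerequisites met. (vii) is listed later, so (vii) next.
(iii) needed (x), (iv) and (i), now all done → (iii).
(xi) and (ii) are both available; (xi) is listed later → (xi).
Ready: (ii) and (ix). (ii) is listed later → (ii).
(ix) needed (xi), now all done → (ix).

(xii), (viii), (x), (v), (iv), (i), (vi), (vii), (iii), (xi), (ii), (ix)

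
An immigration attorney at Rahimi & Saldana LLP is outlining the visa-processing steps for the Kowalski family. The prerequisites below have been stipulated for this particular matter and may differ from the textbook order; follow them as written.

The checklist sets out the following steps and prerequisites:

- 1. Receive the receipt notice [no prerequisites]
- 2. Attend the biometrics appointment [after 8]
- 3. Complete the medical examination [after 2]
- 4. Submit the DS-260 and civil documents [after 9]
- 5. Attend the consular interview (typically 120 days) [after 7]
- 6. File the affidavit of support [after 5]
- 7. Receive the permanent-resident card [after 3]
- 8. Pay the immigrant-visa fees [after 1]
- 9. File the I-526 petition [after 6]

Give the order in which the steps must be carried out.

Only 1 has no prerequisites, so it is first.
8 is the only step now ready → 8.
2 is the only step now ready → 2.
3 needed 2, now all done → 3.
7 needed 3, now all done → 7.
That leaves 5 as the only ready step → 5.
That leaves 6 as the only ready step → 6.
That leaves 9 as the only ready step → 9.
4 is the only step now ready → 4.

1, 8, 2, 3, 7, 5, 6, 9, 4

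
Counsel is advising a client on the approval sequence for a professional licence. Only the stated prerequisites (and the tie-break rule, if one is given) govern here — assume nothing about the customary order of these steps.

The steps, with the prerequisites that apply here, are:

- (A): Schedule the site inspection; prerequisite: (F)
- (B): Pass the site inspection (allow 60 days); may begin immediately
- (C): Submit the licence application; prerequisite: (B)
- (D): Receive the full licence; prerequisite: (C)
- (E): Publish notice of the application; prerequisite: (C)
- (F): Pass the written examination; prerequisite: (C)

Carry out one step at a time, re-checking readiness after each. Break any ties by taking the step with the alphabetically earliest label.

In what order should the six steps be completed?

(B) (C) (D) (E) (F) (A)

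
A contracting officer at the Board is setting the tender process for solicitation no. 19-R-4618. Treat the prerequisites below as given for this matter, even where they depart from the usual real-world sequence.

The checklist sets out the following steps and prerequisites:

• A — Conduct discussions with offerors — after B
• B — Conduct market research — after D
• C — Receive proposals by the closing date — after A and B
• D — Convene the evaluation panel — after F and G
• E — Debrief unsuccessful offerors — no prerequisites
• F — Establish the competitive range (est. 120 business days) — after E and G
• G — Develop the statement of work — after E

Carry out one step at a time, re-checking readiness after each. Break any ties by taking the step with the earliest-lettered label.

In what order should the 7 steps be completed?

E → G → F → D → B → A → C

Only E has no prerequisites, so it is first.
G needed E, now all done → G.
That leaves F as the only ready step → F.
D is the only step now ready → D.
B needed D, now all done → B.
That leaves A as the only ready step → A.
That leaves C as the only ready step → C.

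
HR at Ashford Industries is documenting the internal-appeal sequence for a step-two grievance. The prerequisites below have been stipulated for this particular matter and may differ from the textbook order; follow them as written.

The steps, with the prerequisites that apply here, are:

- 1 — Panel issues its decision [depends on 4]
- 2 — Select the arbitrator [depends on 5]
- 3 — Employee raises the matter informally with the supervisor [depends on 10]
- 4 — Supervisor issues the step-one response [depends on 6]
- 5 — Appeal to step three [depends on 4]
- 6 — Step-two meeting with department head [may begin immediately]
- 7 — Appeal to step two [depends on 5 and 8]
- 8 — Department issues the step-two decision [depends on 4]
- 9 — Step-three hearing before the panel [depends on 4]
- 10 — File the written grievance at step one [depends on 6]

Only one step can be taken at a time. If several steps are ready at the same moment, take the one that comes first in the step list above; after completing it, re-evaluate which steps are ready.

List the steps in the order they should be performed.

Only 6 has no prerequisites, so it is first.
4 and 10 are both available; 4 is listed earlier → 4.
1, 5, 8 and 9 now also ready, so the ready set is {1, 5, 8, 9, 10}; 1 is listed earlier → 1.
Now 5, 8, 9 and 10 have their prerequisites met. 5 is listed earlier, so 5 next.
2, 8, 9 and 10 are all available; 2 is listed earlier → 2.
Now 8, 9 and 10 have their prerequisites met. 8 is listed earlier, so 8 next.
7, 9 and 10 are all available; 7 is listed earlier → 7.
Ready: 9 and 10. 9 is listed earlier → 9.
10 needed 6, now all done → 10.
Next only 3 has its prerequisites met → 3.

6, 4, 1, 5, 2, 8, 7, 9, 10, 3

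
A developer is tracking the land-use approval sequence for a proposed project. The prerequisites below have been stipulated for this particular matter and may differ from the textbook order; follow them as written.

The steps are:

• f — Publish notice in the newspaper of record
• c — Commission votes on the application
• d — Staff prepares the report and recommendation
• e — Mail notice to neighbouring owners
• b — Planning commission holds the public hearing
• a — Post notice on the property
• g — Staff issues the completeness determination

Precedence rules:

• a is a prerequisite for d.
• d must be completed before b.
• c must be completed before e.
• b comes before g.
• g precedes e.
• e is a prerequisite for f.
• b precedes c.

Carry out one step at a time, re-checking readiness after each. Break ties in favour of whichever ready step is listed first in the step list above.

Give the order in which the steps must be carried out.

a, d, b, c, g, e, f

Only a has no prerequisites, so it is first.
d needed a, now all done → d.
b needed d, now all done → b.
Now c and g have their prerequisites met. c is listed earlier, so c next.
g needed b, now all done → g.
That leaves e as the only ready step → e.
f needed e, now all done → f.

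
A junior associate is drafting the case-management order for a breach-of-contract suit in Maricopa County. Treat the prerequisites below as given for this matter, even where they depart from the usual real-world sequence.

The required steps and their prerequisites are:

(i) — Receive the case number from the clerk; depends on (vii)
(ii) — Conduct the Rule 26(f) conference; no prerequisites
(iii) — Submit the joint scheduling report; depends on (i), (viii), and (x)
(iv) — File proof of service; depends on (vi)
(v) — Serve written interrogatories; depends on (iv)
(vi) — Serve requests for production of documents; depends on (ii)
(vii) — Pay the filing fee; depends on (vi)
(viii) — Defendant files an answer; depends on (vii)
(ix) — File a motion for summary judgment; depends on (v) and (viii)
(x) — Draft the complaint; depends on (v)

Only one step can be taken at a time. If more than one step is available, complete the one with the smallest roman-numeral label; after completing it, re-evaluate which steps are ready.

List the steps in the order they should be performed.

(ii), (vi), (iv), (v), (vii), (i), (viii), (ix), (x), (iii)

(ii) is the only step with nothing outstanding, so it goes first.
Next only (vi) has its prerequisites met → (vi).
Now (iv) and (vii) have their prerequisites met. (iv) has the earlier label, so (iv) next.
(v) now also ready, so the ready set is {(v), (vii)}; (v) has the earlier label → (v).
Ready: (vii) and (x). (vii) has the earlier label → (vii).
(i) and (viii) now also ready, so the ready set is {(i), (viii), (x)}; (i) has the earlier label → (i).
Ready: (viii) and (x). (viii) has the earlier label → (viii).
Ready: (ix) and (x). (ix) has the earlier label → (ix).
(x) is the only step now ready → (x).
That leaves (iii) as the only ready step → (iii).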